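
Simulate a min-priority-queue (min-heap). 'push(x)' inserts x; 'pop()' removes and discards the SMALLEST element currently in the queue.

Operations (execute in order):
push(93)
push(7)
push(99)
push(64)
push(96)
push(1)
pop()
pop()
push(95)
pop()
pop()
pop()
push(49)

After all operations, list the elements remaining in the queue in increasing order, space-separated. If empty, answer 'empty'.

push(93): heap contents = [93]
push(7): heap contents = [7, 93]
push(99): heap contents = [7, 93, 99]
push(64): heap contents = [7, 64, 93, 99]
push(96): heap contents = [7, 64, 93, 96, 99]
push(1): heap contents = [1, 7, 64, 93, 96, 99]
pop() → 1: heap contents = [7, 64, 93, 96, 99]
pop() → 7: heap contents = [64, 93, 96, 99]
push(95): heap contents = [64, 93, 95, 96, 99]
pop() → 64: heap contents = [93, 95, 96, 99]
pop() → 93: heap contents = [95, 96, 99]
pop() → 95: heap contents = [96, 99]
push(49): heap contents = [49, 96, 99]

Answer: 49 96 99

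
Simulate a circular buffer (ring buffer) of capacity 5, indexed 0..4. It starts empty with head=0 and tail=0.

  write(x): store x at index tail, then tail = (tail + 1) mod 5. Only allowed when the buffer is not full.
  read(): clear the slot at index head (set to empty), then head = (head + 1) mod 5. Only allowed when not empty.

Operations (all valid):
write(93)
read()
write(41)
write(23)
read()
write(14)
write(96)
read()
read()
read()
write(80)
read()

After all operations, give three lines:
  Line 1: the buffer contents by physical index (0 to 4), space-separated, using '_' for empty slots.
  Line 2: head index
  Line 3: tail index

Answer: _ _ _ _ _
1
1

Derivation:
write(93): buf=[93 _ _ _ _], head=0, tail=1, size=1
read(): buf=[_ _ _ _ _], head=1, tail=1, size=0
write(41): buf=[_ 41 _ _ _], head=1, tail=2, size=1
write(23): buf=[_ 41 23 _ _], head=1, tail=3, size=2
read(): buf=[_ _ 23 _ _], head=2, tail=3, size=1
write(14): buf=[_ _ 23 14 _], head=2, tail=4, size=2
write(96): buf=[_ _ 23 14 96], head=2, tail=0, size=3
read(): buf=[_ _ _ 14 96], head=3, tail=0, size=2
read(): buf=[_ _ _ _ 96], head=4, tail=0, size=1
read(): buf=[_ _ _ _ _], head=0, tail=0, size=0
write(80): buf=[80 _ _ _ _], head=0, tail=1, size=1
read(): buf=[_ _ _ _ _], head=1, tail=1, size=0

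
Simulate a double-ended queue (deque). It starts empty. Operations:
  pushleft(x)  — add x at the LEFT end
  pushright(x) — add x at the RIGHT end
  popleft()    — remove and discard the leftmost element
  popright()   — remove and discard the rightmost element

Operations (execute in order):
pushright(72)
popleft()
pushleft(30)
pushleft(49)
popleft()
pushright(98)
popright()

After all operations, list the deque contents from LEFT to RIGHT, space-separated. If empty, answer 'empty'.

pushright(72): [72]
popleft(): []
pushleft(30): [30]
pushleft(49): [49, 30]
popleft(): [30]
pushright(98): [30, 98]
popright(): [30]

Answer: 30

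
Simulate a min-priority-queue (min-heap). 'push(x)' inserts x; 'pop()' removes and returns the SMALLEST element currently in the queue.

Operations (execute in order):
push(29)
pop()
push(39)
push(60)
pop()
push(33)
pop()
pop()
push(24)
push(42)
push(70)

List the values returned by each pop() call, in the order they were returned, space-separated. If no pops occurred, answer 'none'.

push(29): heap contents = [29]
pop() → 29: heap contents = []
push(39): heap contents = [39]
push(60): heap contents = [39, 60]
pop() → 39: heap contents = [60]
push(33): heap contents = [33, 60]
pop() → 33: heap contents = [60]
pop() → 60: heap contents = []
push(24): heap contents = [24]
push(42): heap contents = [24, 42]
push(70): heap contents = [24, 42, 70]

Answer: 29 39 33 60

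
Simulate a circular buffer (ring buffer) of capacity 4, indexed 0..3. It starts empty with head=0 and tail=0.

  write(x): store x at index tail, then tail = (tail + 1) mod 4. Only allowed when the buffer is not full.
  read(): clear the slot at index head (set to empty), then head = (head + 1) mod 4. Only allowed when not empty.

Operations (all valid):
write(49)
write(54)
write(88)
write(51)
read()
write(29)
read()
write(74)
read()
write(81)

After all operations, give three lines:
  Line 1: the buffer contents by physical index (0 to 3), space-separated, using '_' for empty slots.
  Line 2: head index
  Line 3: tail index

Answer: 29 74 81 51
3
3

Derivation:
write(49): buf=[49 _ _ _], head=0, tail=1, size=1
write(54): buf=[49 54 _ _], head=0, tail=2, size=2
write(88): buf=[49 54 88 _], head=0, tail=3, size=3
write(51): buf=[49 54 88 51], head=0, tail=0, size=4
read(): buf=[_ 54 88 51], head=1, tail=0, size=3
write(29): buf=[29 54 88 51], head=1, tail=1, size=4
read(): buf=[29 _ 88 51], head=2, tail=1, size=3
write(74): buf=[29 74 88 51], head=2, tail=2, size=4
read(): buf=[29 74 _ 51], head=3, tail=2, size=3
write(81): buf=[29 74 81 51], head=3, tail=3, size=4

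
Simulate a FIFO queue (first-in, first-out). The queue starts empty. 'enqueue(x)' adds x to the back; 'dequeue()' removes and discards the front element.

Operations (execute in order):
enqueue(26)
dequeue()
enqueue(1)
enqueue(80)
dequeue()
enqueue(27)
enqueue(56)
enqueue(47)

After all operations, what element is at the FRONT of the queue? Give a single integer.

Answer: 80

Derivation:
enqueue(26): queue = [26]
dequeue(): queue = []
enqueue(1): queue = [1]
enqueue(80): queue = [1, 80]
dequeue(): queue = [80]
enqueue(27): queue = [80, 27]
enqueue(56): queue = [80, 27, 56]
enqueue(47): queue = [80, 27, 56, 47]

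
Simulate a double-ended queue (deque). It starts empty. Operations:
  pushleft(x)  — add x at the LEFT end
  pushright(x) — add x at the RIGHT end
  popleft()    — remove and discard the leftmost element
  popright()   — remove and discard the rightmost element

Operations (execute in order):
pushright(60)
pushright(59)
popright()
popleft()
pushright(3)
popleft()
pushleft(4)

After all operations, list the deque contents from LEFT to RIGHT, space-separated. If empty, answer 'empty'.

Answer: 4

Derivation:
pushright(60): [60]
pushright(59): [60, 59]
popright(): [60]
popleft(): []
pushright(3): [3]
popleft(): []
pushleft(4): [4]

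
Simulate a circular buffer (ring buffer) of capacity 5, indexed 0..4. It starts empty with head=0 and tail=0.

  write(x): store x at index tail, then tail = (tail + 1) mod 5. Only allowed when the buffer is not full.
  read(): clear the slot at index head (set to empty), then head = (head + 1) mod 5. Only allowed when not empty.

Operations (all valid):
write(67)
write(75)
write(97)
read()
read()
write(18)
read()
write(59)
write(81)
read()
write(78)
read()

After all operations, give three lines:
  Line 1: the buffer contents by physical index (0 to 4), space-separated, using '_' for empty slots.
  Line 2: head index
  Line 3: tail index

Answer: 81 78 _ _ _
0
2

Derivation:
write(67): buf=[67 _ _ _ _], head=0, tail=1, size=1
write(75): buf=[67 75 _ _ _], head=0, tail=2, size=2
write(97): buf=[67 75 97 _ _], head=0, tail=3, size=3
read(): buf=[_ 75 97 _ _], head=1, tail=3, size=2
read(): buf=[_ _ 97 _ _], head=2, tail=3, size=1
write(18): buf=[_ _ 97 18 _], head=2, tail=4, size=2
read(): buf=[_ _ _ 18 _], head=3, tail=4, size=1
write(59): buf=[_ _ _ 18 59], head=3, tail=0, size=2
write(81): buf=[81 _ _ 18 59], head=3, tail=1, size=3
read(): buf=[81 _ _ _ 59], head=4, tail=1, size=2
write(78): buf=[81 78 _ _ 59], head=4, tail=2, size=3
read(): buf=[81 78 _ _ _], head=0, tail=2, size=2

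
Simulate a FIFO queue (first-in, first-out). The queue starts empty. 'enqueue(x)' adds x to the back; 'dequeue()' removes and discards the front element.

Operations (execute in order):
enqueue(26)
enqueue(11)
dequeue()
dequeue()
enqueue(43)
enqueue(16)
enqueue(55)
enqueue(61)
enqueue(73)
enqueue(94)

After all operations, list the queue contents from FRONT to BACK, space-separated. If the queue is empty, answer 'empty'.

enqueue(26): [26]
enqueue(11): [26, 11]
dequeue(): [11]
dequeue(): []
enqueue(43): [43]
enqueue(16): [43, 16]
enqueue(55): [43, 16, 55]
enqueue(61): [43, 16, 55, 61]
enqueue(73): [43, 16, 55, 61, 73]
enqueue(94): [43, 16, 55, 61, 73, 94]

Answer: 43 16 55 61 73 94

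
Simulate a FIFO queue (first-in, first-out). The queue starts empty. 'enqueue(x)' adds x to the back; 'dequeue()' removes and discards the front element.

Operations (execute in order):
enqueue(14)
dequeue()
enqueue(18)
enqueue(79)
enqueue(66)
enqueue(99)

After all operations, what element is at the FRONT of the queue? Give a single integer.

enqueue(14): queue = [14]
dequeue(): queue = []
enqueue(18): queue = [18]
enqueue(79): queue = [18, 79]
enqueue(66): queue = [18, 79, 66]
enqueue(99): queue = [18, 79, 66, 99]

Answer: 18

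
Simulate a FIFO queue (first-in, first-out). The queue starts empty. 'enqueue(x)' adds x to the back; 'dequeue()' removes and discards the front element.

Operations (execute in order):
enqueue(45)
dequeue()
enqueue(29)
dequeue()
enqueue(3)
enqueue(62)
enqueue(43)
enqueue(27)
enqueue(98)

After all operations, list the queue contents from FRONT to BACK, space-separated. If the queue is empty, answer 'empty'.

enqueue(45): [45]
dequeue(): []
enqueue(29): [29]
dequeue(): []
enqueue(3): [3]
enqueue(62): [3, 62]
enqueue(43): [3, 62, 43]
enqueue(27): [3, 62, 43, 27]
enqueue(98): [3, 62, 43, 27, 98]

Answer: 3 62 43 27 98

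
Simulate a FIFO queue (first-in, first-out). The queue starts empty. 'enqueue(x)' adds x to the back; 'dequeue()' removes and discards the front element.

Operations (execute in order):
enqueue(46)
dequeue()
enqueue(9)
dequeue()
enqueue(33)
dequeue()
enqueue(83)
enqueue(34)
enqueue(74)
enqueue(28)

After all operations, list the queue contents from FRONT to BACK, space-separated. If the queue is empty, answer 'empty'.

enqueue(46): [46]
dequeue(): []
enqueue(9): [9]
dequeue(): []
enqueue(33): [33]
dequeue(): []
enqueue(83): [83]
enqueue(34): [83, 34]
enqueue(74): [83, 34, 74]
enqueue(28): [83, 34, 74, 28]

Answer: 83 34 74 28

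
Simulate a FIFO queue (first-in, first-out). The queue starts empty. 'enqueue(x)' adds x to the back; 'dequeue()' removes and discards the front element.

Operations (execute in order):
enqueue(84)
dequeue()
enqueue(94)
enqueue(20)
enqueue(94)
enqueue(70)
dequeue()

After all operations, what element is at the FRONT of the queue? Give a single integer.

Answer: 20

Derivation:
enqueue(84): queue = [84]
dequeue(): queue = []
enqueue(94): queue = [94]
enqueue(20): queue = [94, 20]
enqueue(94): queue = [94, 20, 94]
enqueue(70): queue = [94, 20, 94, 70]
dequeue(): queue = [20, 94, 70]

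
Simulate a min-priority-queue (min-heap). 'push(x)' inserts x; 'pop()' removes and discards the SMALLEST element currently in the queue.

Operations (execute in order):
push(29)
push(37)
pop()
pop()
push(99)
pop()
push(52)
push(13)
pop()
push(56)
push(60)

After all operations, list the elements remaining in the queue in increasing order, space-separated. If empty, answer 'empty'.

push(29): heap contents = [29]
push(37): heap contents = [29, 37]
pop() → 29: heap contents = [37]
pop() → 37: heap contents = []
push(99): heap contents = [99]
pop() → 99: heap contents = []
push(52): heap contents = [52]
push(13): heap contents = [13, 52]
pop() → 13: heap contents = [52]
push(56): heap contents = [52, 56]
push(60): heap contents = [52, 56, 60]

Answer: 52 56 60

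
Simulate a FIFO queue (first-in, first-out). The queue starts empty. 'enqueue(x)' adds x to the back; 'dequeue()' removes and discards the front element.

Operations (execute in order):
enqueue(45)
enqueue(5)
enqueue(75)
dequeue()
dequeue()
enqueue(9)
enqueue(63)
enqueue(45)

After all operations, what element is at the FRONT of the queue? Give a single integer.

enqueue(45): queue = [45]
enqueue(5): queue = [45, 5]
enqueue(75): queue = [45, 5, 75]
dequeue(): queue = [5, 75]
dequeue(): queue = [75]
enqueue(9): queue = [75, 9]
enqueue(63): queue = [75, 9, 63]
enqueue(45): queue = [75, 9, 63, 45]

Answer: 75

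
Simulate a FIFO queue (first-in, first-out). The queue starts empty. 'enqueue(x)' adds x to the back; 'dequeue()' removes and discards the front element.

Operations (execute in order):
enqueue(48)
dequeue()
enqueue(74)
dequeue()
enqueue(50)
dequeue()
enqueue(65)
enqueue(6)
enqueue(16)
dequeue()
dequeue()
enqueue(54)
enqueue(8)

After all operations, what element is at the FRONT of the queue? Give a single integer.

Answer: 16

Derivation:
enqueue(48): queue = [48]
dequeue(): queue = []
enqueue(74): queue = [74]
dequeue(): queue = []
enqueue(50): queue = [50]
dequeue(): queue = []
enqueue(65): queue = [65]
enqueue(6): queue = [65, 6]
enqueue(16): queue = [65, 6, 16]
dequeue(): queue = [6, 16]
dequeue(): queue = [16]
enqueue(54): queue = [16, 54]
enqueue(8): queue = [16, 54, 8]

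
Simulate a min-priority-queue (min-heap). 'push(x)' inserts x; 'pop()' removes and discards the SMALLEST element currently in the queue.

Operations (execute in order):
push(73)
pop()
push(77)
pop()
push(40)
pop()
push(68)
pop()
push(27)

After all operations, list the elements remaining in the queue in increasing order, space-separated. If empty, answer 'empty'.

Answer: 27

Derivation:
push(73): heap contents = [73]
pop() → 73: heap contents = []
push(77): heap contents = [77]
pop() → 77: heap contents = []
push(40): heap contents = [40]
pop() → 40: heap contents = []
push(68): heap contents = [68]
pop() → 68: heap contents = []
push(27): heap contents = [27]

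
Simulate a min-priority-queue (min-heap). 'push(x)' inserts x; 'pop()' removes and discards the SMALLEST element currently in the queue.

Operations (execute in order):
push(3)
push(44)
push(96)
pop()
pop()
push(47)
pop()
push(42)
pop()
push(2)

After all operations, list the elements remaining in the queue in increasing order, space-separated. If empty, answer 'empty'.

push(3): heap contents = [3]
push(44): heap contents = [3, 44]
push(96): heap contents = [3, 44, 96]
pop() → 3: heap contents = [44, 96]
pop() → 44: heap contents = [96]
push(47): heap contents = [47, 96]
pop() → 47: heap contents = [96]
push(42): heap contents = [42, 96]
pop() → 42: heap contents = [96]
push(2): heap contents = [2, 96]

Answer: 2 96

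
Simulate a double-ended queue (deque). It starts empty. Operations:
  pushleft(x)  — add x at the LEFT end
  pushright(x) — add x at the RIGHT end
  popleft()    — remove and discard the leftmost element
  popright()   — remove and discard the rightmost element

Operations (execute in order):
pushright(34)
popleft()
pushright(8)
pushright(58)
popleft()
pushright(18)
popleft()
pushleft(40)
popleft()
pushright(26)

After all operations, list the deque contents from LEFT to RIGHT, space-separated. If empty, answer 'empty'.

Answer: 18 26

Derivation:
pushright(34): [34]
popleft(): []
pushright(8): [8]
pushright(58): [8, 58]
popleft(): [58]
pushright(18): [58, 18]
popleft(): [18]
pushleft(40): [40, 18]
popleft(): [18]
pushright(26): [18, 26]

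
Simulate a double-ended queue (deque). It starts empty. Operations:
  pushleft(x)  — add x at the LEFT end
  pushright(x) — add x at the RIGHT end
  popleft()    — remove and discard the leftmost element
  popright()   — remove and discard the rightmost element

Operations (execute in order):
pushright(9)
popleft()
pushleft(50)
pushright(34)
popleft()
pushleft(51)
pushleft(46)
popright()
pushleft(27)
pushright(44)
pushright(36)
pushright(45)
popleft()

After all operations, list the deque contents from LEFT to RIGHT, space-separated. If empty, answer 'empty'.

pushright(9): [9]
popleft(): []
pushleft(50): [50]
pushright(34): [50, 34]
popleft(): [34]
pushleft(51): [51, 34]
pushleft(46): [46, 51, 34]
popright(): [46, 51]
pushleft(27): [27, 46, 51]
pushright(44): [27, 46, 51, 44]
pushright(36): [27, 46, 51, 44, 36]
pushright(45): [27, 46, 51, 44, 36, 45]
popleft(): [46, 51, 44, 36, 45]

Answer: 46 51 44 36 45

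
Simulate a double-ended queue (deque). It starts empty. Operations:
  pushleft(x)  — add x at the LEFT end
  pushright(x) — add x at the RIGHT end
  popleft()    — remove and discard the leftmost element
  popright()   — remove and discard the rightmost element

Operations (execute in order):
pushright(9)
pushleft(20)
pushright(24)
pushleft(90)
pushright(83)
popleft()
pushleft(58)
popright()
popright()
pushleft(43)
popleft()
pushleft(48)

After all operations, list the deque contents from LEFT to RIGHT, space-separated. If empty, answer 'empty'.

pushright(9): [9]
pushleft(20): [20, 9]
pushright(24): [20, 9, 24]
pushleft(90): [90, 20, 9, 24]
pushright(83): [90, 20, 9, 24, 83]
popleft(): [20, 9, 24, 83]
pushleft(58): [58, 20, 9, 24, 83]
popright(): [58, 20, 9, 24]
popright(): [58, 20, 9]
pushleft(43): [43, 58, 20, 9]
popleft(): [58, 20, 9]
pushleft(48): [48, 58, 20, 9]

Answer: 48 58 20 9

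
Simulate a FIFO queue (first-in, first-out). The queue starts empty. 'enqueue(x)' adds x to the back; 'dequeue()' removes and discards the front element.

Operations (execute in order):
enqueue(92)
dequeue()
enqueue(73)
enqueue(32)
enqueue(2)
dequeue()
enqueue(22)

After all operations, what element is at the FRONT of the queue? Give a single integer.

Answer: 32

Derivation:
enqueue(92): queue = [92]
dequeue(): queue = []
enqueue(73): queue = [73]
enqueue(32): queue = [73, 32]
enqueue(2): queue = [73, 32, 2]
dequeue(): queue = [32, 2]
enqueue(22): queue = [32, 2, 22]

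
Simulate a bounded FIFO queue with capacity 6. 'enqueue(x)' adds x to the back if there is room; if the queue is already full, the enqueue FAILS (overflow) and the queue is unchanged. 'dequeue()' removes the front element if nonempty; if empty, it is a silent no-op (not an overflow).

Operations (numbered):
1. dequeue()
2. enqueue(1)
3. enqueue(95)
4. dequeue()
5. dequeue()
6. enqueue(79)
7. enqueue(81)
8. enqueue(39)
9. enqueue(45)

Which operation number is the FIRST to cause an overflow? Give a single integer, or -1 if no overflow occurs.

1. dequeue(): empty, no-op, size=0
2. enqueue(1): size=1
3. enqueue(95): size=2
4. dequeue(): size=1
5. dequeue(): size=0
6. enqueue(79): size=1
7. enqueue(81): size=2
8. enqueue(39): size=3
9. enqueue(45): size=4

Answer: -1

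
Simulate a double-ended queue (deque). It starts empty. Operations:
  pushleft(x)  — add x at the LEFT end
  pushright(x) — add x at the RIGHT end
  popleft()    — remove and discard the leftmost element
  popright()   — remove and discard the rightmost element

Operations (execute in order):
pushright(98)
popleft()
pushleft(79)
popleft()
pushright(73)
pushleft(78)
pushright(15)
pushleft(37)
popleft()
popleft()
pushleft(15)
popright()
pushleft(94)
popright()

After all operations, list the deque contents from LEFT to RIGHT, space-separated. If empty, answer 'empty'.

Answer: 94 15

Derivation:
pushright(98): [98]
popleft(): []
pushleft(79): [79]
popleft(): []
pushright(73): [73]
pushleft(78): [78, 73]
pushright(15): [78, 73, 15]
pushleft(37): [37, 78, 73, 15]
popleft(): [78, 73, 15]
popleft(): [73, 15]
pushleft(15): [15, 73, 15]
popright(): [15, 73]
pushleft(94): [94, 15, 73]
popright(): [94, 15]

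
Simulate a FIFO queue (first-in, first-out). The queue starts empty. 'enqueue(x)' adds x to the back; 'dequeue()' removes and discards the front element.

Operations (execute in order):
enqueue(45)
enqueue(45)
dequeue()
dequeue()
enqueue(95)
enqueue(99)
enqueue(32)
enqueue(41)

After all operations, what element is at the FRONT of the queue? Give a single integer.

Answer: 95

Derivation:
enqueue(45): queue = [45]
enqueue(45): queue = [45, 45]
dequeue(): queue = [45]
dequeue(): queue = []
enqueue(95): queue = [95]
enqueue(99): queue = [95, 99]
enqueue(32): queue = [95, 99, 32]
enqueue(41): queue = [95, 99, 32, 41]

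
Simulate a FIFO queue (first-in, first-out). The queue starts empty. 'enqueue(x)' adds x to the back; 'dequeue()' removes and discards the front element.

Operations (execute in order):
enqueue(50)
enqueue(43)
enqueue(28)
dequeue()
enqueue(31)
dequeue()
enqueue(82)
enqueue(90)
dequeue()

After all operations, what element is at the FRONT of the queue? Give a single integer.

enqueue(50): queue = [50]
enqueue(43): queue = [50, 43]
enqueue(28): queue = [50, 43, 28]
dequeue(): queue = [43, 28]
enqueue(31): queue = [43, 28, 31]
dequeue(): queue = [28, 31]
enqueue(82): queue = [28, 31, 82]
enqueue(90): queue = [28, 31, 82, 90]
dequeue(): queue = [31, 82, 90]

Answer: 31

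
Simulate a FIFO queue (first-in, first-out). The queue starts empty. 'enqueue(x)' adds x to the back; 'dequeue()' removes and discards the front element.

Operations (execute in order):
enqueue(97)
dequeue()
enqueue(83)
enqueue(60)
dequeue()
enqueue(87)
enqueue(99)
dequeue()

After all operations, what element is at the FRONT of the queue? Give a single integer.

enqueue(97): queue = [97]
dequeue(): queue = []
enqueue(83): queue = [83]
enqueue(60): queue = [83, 60]
dequeue(): queue = [60]
enqueue(87): queue = [60, 87]
enqueue(99): queue = [60, 87, 99]
dequeue(): queue = [87, 99]

Answer: 87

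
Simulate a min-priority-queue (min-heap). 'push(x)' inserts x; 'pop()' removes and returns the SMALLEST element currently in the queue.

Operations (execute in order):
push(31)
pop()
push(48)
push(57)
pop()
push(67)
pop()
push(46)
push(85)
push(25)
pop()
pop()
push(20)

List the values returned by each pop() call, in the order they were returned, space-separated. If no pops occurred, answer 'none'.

push(31): heap contents = [31]
pop() → 31: heap contents = []
push(48): heap contents = [48]
push(57): heap contents = [48, 57]
pop() → 48: heap contents = [57]
push(67): heap contents = [57, 67]
pop() → 57: heap contents = [67]
push(46): heap contents = [46, 67]
push(85): heap contents = [46, 67, 85]
push(25): heap contents = [25, 46, 67, 85]
pop() → 25: heap contents = [46, 67, 85]
pop() → 46: heap contents = [67, 85]
push(20): heap contents = [20, 67, 85]

Answer: 31 48 57 25 46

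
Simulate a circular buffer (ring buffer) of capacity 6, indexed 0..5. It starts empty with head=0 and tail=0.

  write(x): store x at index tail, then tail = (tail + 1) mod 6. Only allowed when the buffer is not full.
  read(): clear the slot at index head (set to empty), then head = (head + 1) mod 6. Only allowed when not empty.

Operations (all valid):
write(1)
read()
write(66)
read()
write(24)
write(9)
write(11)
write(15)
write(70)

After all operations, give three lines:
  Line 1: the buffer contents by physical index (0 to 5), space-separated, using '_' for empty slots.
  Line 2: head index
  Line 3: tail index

write(1): buf=[1 _ _ _ _ _], head=0, tail=1, size=1
read(): buf=[_ _ _ _ _ _], head=1, tail=1, size=0
write(66): buf=[_ 66 _ _ _ _], head=1, tail=2, size=1
read(): buf=[_ _ _ _ _ _], head=2, tail=2, size=0
write(24): buf=[_ _ 24 _ _ _], head=2, tail=3, size=1
write(9): buf=[_ _ 24 9 _ _], head=2, tail=4, size=2
write(11): buf=[_ _ 24 9 11 _], head=2, tail=5, size=3
write(15): buf=[_ _ 24 9 11 15], head=2, tail=0, size=4
write(70): buf=[70 _ 24 9 11 15], head=2, tail=1, size=5

Answer: 70 _ 24 9 11 15
2
1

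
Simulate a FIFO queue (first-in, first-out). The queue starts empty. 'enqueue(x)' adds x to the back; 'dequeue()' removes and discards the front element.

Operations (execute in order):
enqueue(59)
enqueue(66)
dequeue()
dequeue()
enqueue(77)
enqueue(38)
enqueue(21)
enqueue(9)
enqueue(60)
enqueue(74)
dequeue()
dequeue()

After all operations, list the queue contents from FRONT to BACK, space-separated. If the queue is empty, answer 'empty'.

Answer: 21 9 60 74

Derivation:
enqueue(59): [59]
enqueue(66): [59, 66]
dequeue(): [66]
dequeue(): []
enqueue(77): [77]
enqueue(38): [77, 38]
enqueue(21): [77, 38, 21]
enqueue(9): [77, 38, 21, 9]
enqueue(60): [77, 38, 21, 9, 60]
enqueue(74): [77, 38, 21, 9, 60, 74]
dequeue(): [38, 21, 9, 60, 74]
dequeue(): [21, 9, 60, 74]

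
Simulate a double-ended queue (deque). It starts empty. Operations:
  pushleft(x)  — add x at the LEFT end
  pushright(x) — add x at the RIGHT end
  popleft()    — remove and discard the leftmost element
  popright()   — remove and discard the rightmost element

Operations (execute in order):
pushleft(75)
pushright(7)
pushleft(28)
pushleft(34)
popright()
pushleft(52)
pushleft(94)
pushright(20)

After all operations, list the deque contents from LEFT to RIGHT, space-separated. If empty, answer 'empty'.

pushleft(75): [75]
pushright(7): [75, 7]
pushleft(28): [28, 75, 7]
pushleft(34): [34, 28, 75, 7]
popright(): [34, 28, 75]
pushleft(52): [52, 34, 28, 75]
pushleft(94): [94, 52, 34, 28, 75]
pushright(20): [94, 52, 34, 28, 75, 20]

Answer: 94 52 34 28 75 20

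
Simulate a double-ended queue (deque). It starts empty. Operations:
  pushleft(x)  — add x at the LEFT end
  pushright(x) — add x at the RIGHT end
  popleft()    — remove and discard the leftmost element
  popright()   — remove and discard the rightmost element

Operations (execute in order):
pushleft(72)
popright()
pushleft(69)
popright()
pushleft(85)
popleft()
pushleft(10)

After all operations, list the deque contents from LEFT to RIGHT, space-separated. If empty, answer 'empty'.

Answer: 10

Derivation:
pushleft(72): [72]
popright(): []
pushleft(69): [69]
popright(): []
pushleft(85): [85]
popleft(): []
pushleft(10): [10]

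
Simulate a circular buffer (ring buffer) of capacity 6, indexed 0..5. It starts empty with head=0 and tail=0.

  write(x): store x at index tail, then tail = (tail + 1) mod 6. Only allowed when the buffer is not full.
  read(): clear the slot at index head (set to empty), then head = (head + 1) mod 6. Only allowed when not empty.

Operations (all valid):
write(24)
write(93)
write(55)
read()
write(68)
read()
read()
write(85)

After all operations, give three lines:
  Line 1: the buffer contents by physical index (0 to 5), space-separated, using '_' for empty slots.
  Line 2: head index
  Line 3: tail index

Answer: _ _ _ 68 85 _
3
5

Derivation:
write(24): buf=[24 _ _ _ _ _], head=0, tail=1, size=1
write(93): buf=[24 93 _ _ _ _], head=0, tail=2, size=2
write(55): buf=[24 93 55 _ _ _], head=0, tail=3, size=3
read(): buf=[_ 93 55 _ _ _], head=1, tail=3, size=2
write(68): buf=[_ 93 55 68 _ _], head=1, tail=4, size=3
read(): buf=[_ _ 55 68 _ _], head=2, tail=4, size=2
read(): buf=[_ _ _ 68 _ _], head=3, tail=4, size=1
write(85): buf=[_ _ _ 68 85 _], head=3, tail=5, size=2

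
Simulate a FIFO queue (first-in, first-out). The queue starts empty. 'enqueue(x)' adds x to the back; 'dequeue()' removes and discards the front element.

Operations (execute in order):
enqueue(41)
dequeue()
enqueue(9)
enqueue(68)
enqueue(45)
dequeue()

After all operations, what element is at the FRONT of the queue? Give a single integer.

Answer: 68

Derivation:
enqueue(41): queue = [41]
dequeue(): queue = []
enqueue(9): queue = [9]
enqueue(68): queue = [9, 68]
enqueue(45): queue = [9, 68, 45]
dequeue(): queue = [68, 45]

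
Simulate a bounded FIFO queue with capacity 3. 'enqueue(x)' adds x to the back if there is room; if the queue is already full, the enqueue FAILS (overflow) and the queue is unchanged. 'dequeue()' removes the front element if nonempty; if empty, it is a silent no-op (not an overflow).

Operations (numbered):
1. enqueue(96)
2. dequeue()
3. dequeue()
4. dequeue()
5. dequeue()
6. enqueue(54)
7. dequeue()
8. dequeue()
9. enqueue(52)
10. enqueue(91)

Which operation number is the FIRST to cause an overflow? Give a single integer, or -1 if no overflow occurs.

1. enqueue(96): size=1
2. dequeue(): size=0
3. dequeue(): empty, no-op, size=0
4. dequeue(): empty, no-op, size=0
5. dequeue(): empty, no-op, size=0
6. enqueue(54): size=1
7. dequeue(): size=0
8. dequeue(): empty, no-op, size=0
9. enqueue(52): size=1
10. enqueue(91): size=2

Answer: -1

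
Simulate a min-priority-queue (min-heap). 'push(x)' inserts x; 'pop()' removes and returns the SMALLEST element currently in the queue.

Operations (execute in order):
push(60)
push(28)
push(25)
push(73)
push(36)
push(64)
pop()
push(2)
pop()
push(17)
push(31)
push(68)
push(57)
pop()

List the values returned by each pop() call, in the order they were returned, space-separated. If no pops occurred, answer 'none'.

push(60): heap contents = [60]
push(28): heap contents = [28, 60]
push(25): heap contents = [25, 28, 60]
push(73): heap contents = [25, 28, 60, 73]
push(36): heap contents = [25, 28, 36, 60, 73]
push(64): heap contents = [25, 28, 36, 60, 64, 73]
pop() → 25: heap contents = [28, 36, 60, 64, 73]
push(2): heap contents = [2, 28, 36, 60, 64, 73]
pop() → 2: heap contents = [28, 36, 60, 64, 73]
push(17): heap contents = [17, 28, 36, 60, 64, 73]
push(31): heap contents = [17, 28, 31, 36, 60, 64, 73]
push(68): heap contents = [17, 28, 31, 36, 60, 64, 68, 73]
push(57): heap contents = [17, 28, 31, 36, 57, 60, 64, 68, 73]
pop() → 17: heap contents = [28, 31, 36, 57, 60, 64, 68, 73]

Answer: 25 2 17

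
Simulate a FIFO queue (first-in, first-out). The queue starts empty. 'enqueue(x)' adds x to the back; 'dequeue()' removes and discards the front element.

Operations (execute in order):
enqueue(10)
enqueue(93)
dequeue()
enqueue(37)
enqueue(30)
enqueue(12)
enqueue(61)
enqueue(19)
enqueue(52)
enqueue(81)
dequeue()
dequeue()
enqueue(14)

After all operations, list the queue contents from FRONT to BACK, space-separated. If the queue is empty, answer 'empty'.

Answer: 30 12 61 19 52 81 14

Derivation:
enqueue(10): [10]
enqueue(93): [10, 93]
dequeue(): [93]
enqueue(37): [93, 37]
enqueue(30): [93, 37, 30]
enqueue(12): [93, 37, 30, 12]
enqueue(61): [93, 37, 30, 12, 61]
enqueue(19): [93, 37, 30, 12, 61, 19]
enqueue(52): [93, 37, 30, 12, 61, 19, 52]
enqueue(81): [93, 37, 30, 12, 61, 19, 52, 81]
dequeue(): [37, 30, 12, 61, 19, 52, 81]
dequeue(): [30, 12, 61, 19, 52, 81]
enqueue(14): [30, 12, 61, 19, 52, 81, 14]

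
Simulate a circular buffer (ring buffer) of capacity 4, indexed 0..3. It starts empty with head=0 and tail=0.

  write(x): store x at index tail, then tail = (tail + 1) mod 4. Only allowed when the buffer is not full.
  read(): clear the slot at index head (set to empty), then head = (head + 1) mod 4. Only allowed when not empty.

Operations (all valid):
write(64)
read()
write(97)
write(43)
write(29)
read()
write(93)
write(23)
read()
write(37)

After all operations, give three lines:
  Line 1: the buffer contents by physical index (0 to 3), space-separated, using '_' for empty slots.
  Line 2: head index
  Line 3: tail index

write(64): buf=[64 _ _ _], head=0, tail=1, size=1
read(): buf=[_ _ _ _], head=1, tail=1, size=0
write(97): buf=[_ 97 _ _], head=1, tail=2, size=1
write(43): buf=[_ 97 43 _], head=1, tail=3, size=2
write(29): buf=[_ 97 43 29], head=1, tail=0, size=3
read(): buf=[_ _ 43 29], head=2, tail=0, size=2
write(93): buf=[93 _ 43 29], head=2, tail=1, size=3
write(23): buf=[93 23 43 29], head=2, tail=2, size=4
read(): buf=[93 23 _ 29], head=3, tail=2, size=3
write(37): buf=[93 23 37 29], head=3, tail=3, size=4

Answer: 93 23 37 29
3
3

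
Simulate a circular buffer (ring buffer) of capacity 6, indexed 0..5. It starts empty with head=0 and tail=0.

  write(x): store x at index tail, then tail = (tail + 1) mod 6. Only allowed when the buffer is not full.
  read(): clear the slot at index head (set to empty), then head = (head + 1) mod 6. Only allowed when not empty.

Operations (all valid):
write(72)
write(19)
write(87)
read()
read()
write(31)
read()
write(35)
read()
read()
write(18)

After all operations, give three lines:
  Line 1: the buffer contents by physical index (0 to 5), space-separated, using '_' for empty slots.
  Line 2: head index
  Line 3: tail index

Answer: _ _ _ _ _ 18
5
0

Derivation:
write(72): buf=[72 _ _ _ _ _], head=0, tail=1, size=1
write(19): buf=[72 19 _ _ _ _], head=0, tail=2, size=2
write(87): buf=[72 19 87 _ _ _], head=0, tail=3, size=3
read(): buf=[_ 19 87 _ _ _], head=1, tail=3, size=2
read(): buf=[_ _ 87 _ _ _], head=2, tail=3, size=1
write(31): buf=[_ _ 87 31 _ _], head=2, tail=4, size=2
read(): buf=[_ _ _ 31 _ _], head=3, tail=4, size=1
write(35): buf=[_ _ _ 31 35 _], head=3, tail=5, size=2
read(): buf=[_ _ _ _ 35 _], head=4, tail=5, size=1
read(): buf=[_ _ _ _ _ _], head=5, tail=5, size=0
write(18): buf=[_ _ _ _ _ 18], head=5, tail=0, size=1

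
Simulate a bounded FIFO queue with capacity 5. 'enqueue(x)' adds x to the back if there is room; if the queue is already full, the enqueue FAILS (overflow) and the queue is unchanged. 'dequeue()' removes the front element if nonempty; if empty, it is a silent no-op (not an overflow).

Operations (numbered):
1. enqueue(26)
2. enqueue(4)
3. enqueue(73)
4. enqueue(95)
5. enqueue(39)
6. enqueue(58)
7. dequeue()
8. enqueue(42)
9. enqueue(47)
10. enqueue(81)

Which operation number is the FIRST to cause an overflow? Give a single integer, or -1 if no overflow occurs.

Answer: 6

Derivation:
1. enqueue(26): size=1
2. enqueue(4): size=2
3. enqueue(73): size=3
4. enqueue(95): size=4
5. enqueue(39): size=5
6. enqueue(58): size=5=cap → OVERFLOW (fail)
7. dequeue(): size=4
8. enqueue(42): size=5
9. enqueue(47): size=5=cap → OVERFLOW (fail)
10. enqueue(81): size=5=cap → OVERFLOW (fail)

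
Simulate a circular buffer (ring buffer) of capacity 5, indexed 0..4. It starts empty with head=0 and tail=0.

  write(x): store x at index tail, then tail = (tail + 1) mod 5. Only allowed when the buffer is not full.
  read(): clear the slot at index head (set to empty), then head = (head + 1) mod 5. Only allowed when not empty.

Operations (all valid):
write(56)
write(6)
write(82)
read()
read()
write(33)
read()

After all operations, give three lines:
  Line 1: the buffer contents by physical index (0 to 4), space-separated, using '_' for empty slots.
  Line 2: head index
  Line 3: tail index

write(56): buf=[56 _ _ _ _], head=0, tail=1, size=1
write(6): buf=[56 6 _ _ _], head=0, tail=2, size=2
write(82): buf=[56 6 82 _ _], head=0, tail=3, size=3
read(): buf=[_ 6 82 _ _], head=1, tail=3, size=2
read(): buf=[_ _ 82 _ _], head=2, tail=3, size=1
write(33): buf=[_ _ 82 33 _], head=2, tail=4, size=2
read(): buf=[_ _ _ 33 _], head=3, tail=4, size=1

Answer: _ _ _ 33 _
3
4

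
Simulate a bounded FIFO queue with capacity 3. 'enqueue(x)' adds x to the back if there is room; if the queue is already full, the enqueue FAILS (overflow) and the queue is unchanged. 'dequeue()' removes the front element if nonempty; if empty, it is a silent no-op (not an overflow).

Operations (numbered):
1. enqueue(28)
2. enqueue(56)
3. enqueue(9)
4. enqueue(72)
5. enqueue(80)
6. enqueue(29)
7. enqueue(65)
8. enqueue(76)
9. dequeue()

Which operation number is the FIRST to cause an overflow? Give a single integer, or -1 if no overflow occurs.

1. enqueue(28): size=1
2. enqueue(56): size=2
3. enqueue(9): size=3
4. enqueue(72): size=3=cap → OVERFLOW (fail)
5. enqueue(80): size=3=cap → OVERFLOW (fail)
6. enqueue(29): size=3=cap → OVERFLOW (fail)
7. enqueue(65): size=3=cap → OVERFLOW (fail)
8. enqueue(76): size=3=cap → OVERFLOW (fail)
9. dequeue(): size=2

Answer: 4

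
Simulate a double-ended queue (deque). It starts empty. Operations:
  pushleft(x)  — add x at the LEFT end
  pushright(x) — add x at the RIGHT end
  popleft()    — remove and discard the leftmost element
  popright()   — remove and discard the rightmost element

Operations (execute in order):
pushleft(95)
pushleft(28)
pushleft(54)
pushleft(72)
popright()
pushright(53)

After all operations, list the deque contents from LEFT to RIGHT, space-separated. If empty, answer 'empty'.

Answer: 72 54 28 53

Derivation:
pushleft(95): [95]
pushleft(28): [28, 95]
pushleft(54): [54, 28, 95]
pushleft(72): [72, 54, 28, 95]
popright(): [72, 54, 28]
pushright(53): [72, 54, 28, 53]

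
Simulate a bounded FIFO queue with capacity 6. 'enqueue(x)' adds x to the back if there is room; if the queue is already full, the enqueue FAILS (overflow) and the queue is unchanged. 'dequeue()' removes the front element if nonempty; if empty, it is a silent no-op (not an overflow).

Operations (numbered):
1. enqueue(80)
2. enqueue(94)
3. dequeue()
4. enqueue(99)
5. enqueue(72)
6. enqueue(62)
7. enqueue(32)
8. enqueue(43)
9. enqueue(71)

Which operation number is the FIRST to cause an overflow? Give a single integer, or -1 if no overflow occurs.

Answer: 9

Derivation:
1. enqueue(80): size=1
2. enqueue(94): size=2
3. dequeue(): size=1
4. enqueue(99): size=2
5. enqueue(72): size=3
6. enqueue(62): size=4
7. enqueue(32): size=5
8. enqueue(43): size=6
9. enqueue(71): size=6=cap → OVERFLOW (fail)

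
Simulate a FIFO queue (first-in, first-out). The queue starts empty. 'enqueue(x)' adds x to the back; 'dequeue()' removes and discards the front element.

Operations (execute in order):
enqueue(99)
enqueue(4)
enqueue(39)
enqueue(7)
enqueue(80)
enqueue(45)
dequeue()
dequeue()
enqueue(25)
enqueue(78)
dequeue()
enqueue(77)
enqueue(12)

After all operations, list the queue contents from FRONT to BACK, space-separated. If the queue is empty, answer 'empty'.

Answer: 7 80 45 25 78 77 12

Derivation:
enqueue(99): [99]
enqueue(4): [99, 4]
enqueue(39): [99, 4, 39]
enqueue(7): [99, 4, 39, 7]
enqueue(80): [99, 4, 39, 7, 80]
enqueue(45): [99, 4, 39, 7, 80, 45]
dequeue(): [4, 39, 7, 80, 45]
dequeue(): [39, 7, 80, 45]
enqueue(25): [39, 7, 80, 45, 25]
enqueue(78): [39, 7, 80, 45, 25, 78]
dequeue(): [7, 80, 45, 25, 78]
enqueue(77): [7, 80, 45, 25, 78, 77]
enqueue(12): [7, 80, 45, 25, 78, 77, 12]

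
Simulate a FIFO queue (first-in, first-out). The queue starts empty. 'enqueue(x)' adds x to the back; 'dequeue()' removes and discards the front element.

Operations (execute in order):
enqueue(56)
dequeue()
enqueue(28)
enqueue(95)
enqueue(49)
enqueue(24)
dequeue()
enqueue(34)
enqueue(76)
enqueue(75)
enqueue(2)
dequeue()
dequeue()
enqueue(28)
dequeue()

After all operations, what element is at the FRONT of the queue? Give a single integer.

Answer: 34

Derivation:
enqueue(56): queue = [56]
dequeue(): queue = []
enqueue(28): queue = [28]
enqueue(95): queue = [28, 95]
enqueue(49): queue = [28, 95, 49]
enqueue(24): queue = [28, 95, 49, 24]
dequeue(): queue = [95, 49, 24]
enqueue(34): queue = [95, 49, 24, 34]
enqueue(76): queue = [95, 49, 24, 34, 76]
enqueue(75): queue = [95, 49, 24, 34, 76, 75]
enqueue(2): queue = [95, 49, 24, 34, 76, 75, 2]
dequeue(): queue = [49, 24, 34, 76, 75, 2]
dequeue(): queue = [24, 34, 76, 75, 2]
enqueue(28): queue = [24, 34, 76, 75, 2, 28]
dequeue(): queue = [34, 76, 75, 2, 28]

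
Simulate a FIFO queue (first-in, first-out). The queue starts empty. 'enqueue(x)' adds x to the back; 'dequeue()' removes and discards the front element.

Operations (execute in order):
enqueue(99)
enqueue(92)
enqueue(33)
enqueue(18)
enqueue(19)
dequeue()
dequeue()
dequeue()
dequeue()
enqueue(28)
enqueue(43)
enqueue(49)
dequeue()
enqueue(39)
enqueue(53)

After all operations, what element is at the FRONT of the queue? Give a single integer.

Answer: 28

Derivation:
enqueue(99): queue = [99]
enqueue(92): queue = [99, 92]
enqueue(33): queue = [99, 92, 33]
enqueue(18): queue = [99, 92, 33, 18]
enqueue(19): queue = [99, 92, 33, 18, 19]
dequeue(): queue = [92, 33, 18, 19]
dequeue(): queue = [33, 18, 19]
dequeue(): queue = [18, 19]
dequeue(): queue = [19]
enqueue(28): queue = [19, 28]
enqueue(43): queue = [19, 28, 43]
enqueue(49): queue = [19, 28, 43, 49]
dequeue(): queue = [28, 43, 49]
enqueue(39): queue = [28, 43, 49, 39]
enqueue(53): queue = [28, 43, 49, 39, 53]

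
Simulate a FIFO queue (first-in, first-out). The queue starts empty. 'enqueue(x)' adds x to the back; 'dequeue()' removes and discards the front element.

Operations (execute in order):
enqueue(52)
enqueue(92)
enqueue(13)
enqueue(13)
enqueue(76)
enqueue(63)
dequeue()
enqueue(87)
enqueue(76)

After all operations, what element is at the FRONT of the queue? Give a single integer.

enqueue(52): queue = [52]
enqueue(92): queue = [52, 92]
enqueue(13): queue = [52, 92, 13]
enqueue(13): queue = [52, 92, 13, 13]
enqueue(76): queue = [52, 92, 13, 13, 76]
enqueue(63): queue = [52, 92, 13, 13, 76, 63]
dequeue(): queue = [92, 13, 13, 76, 63]
enqueue(87): queue = [92, 13, 13, 76, 63, 87]
enqueue(76): queue = [92, 13, 13, 76, 63, 87, 76]

Answer: 92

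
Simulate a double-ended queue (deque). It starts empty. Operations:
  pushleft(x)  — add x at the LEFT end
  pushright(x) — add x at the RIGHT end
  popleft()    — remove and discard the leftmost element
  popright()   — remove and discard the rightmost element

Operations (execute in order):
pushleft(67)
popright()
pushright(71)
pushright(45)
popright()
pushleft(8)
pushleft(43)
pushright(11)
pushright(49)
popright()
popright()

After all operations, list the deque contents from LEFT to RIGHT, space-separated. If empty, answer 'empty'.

pushleft(67): [67]
popright(): []
pushright(71): [71]
pushright(45): [71, 45]
popright(): [71]
pushleft(8): [8, 71]
pushleft(43): [43, 8, 71]
pushright(11): [43, 8, 71, 11]
pushright(49): [43, 8, 71, 11, 49]
popright(): [43, 8, 71, 11]
popright(): [43, 8, 71]

Answer: 43 8 71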